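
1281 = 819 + 462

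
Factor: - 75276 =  - 2^2*3^3* 17^1*41^1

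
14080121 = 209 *67369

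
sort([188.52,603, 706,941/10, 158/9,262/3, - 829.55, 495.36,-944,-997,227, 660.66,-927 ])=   [ - 997,-944, - 927, - 829.55,158/9,  262/3,941/10,188.52, 227,495.36, 603 , 660.66, 706 ] 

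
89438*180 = 16098840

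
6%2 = 0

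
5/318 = 5/318 = 0.02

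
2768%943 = 882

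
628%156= 4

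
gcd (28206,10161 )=9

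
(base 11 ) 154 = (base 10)180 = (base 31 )5p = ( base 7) 345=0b10110100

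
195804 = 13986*14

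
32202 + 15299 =47501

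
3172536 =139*22824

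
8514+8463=16977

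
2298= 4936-2638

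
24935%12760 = 12175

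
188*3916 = 736208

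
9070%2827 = 589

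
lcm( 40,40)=40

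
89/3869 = 89/3869 = 0.02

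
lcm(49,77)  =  539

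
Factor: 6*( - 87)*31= -2^1*3^2*29^1* 31^1= -16182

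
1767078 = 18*98171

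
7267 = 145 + 7122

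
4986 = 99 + 4887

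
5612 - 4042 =1570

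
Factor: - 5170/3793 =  - 2^1*5^1  *11^1 * 47^1*3793^( - 1 ) 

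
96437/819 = 96437/819 = 117.75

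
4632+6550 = 11182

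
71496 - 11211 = 60285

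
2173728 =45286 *48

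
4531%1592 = 1347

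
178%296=178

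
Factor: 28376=2^3*3547^1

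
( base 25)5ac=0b110100111011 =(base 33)33L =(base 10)3387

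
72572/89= 72572/89 = 815.42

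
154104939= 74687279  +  79417660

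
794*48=38112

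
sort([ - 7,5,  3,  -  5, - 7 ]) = [ - 7,-7, -5, 3, 5]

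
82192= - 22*(-3736 ) 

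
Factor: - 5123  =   - 47^1 * 109^1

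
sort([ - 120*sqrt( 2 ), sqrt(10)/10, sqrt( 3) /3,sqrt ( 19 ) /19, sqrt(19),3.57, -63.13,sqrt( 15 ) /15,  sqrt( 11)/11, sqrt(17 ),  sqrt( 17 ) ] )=[-120*sqrt(2), - 63.13 , sqrt( 19)/19, sqrt(15)/15, sqrt(11)/11, sqrt(10)/10, sqrt(3)/3, 3.57, sqrt(17), sqrt( 17 ) , sqrt(19) ]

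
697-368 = 329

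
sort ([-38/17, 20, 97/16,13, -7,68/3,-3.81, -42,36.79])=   [ - 42, - 7, - 3.81, - 38/17,97/16 , 13 , 20, 68/3 , 36.79]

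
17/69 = 17/69 = 0.25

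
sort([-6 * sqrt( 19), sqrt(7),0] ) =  [ - 6*sqrt(19), 0, sqrt( 7 )] 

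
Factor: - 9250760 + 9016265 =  - 3^5 * 5^1*193^1 = - 234495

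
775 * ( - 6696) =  - 5189400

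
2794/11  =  254 = 254.00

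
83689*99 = 8285211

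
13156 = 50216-37060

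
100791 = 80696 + 20095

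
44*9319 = 410036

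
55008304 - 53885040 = 1123264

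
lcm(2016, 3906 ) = 62496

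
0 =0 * 638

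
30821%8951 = 3968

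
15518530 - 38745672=-23227142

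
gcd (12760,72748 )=4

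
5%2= 1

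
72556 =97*748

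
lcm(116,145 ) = 580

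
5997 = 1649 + 4348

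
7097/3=2365 + 2/3=2365.67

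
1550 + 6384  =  7934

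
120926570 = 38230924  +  82695646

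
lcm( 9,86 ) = 774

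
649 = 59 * 11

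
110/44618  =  55/22309=0.00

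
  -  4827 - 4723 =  - 9550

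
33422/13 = 33422/13 =2570.92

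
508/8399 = 508/8399 = 0.06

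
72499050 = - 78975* ( - 918)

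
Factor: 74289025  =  5^2*113^1*26297^1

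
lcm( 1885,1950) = 56550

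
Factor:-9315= - 3^4*5^1*23^1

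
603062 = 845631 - 242569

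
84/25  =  84/25 =3.36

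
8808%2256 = 2040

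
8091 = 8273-182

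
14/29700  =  7/14850 = 0.00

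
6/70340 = 3/35170 =0.00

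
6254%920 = 734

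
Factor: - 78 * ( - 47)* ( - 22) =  - 80652 = - 2^2 * 3^1 * 11^1 * 13^1*47^1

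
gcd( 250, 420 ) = 10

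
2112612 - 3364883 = - 1252271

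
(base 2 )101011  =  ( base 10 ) 43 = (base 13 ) 34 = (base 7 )61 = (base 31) 1C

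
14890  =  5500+9390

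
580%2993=580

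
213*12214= 2601582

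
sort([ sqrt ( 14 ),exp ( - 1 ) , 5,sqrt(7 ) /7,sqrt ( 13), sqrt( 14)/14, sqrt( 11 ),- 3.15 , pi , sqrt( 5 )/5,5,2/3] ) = [  -  3.15, sqrt(14)/14,exp (-1), sqrt(7)/7, sqrt(5 )/5,2/3,pi, sqrt(11 ),sqrt (13),sqrt(14 ), 5, 5 ]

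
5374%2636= 102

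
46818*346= 16199028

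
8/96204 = 2/24051  =  0.00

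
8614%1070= 54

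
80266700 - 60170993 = 20095707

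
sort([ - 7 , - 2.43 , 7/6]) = [ - 7 , - 2.43,7/6]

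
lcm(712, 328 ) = 29192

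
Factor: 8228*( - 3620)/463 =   -  2^4*5^1*11^2*17^1*181^1*463^( - 1 ) = -29785360/463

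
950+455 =1405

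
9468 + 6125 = 15593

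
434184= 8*54273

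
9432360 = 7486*1260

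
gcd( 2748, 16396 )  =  4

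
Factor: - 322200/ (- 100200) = 537/167 = 3^1*167^( -1)*179^1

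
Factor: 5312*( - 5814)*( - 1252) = 38666727936   =  2^9 * 3^2*17^1*19^1*83^1*313^1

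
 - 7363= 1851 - 9214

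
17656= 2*8828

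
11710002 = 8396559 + 3313443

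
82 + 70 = 152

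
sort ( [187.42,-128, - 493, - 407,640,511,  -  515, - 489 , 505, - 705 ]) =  [ - 705, - 515, - 493, - 489, - 407 , - 128,187.42  ,  505,511,640] 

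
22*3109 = 68398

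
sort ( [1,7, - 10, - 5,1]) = [ - 10, - 5,  1, 1 , 7]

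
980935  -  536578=444357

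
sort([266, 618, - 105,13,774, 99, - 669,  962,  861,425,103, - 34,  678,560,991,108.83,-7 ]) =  [-669 , - 105, - 34,  -  7, 13,99 , 103,108.83,  266,425, 560, 618, 678, 774, 861,  962,991 ]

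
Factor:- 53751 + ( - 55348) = - 79^1*1381^1 = -109099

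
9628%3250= 3128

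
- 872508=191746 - 1064254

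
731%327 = 77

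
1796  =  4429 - 2633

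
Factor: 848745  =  3^3*5^1*6287^1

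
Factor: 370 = 2^1*5^1 * 37^1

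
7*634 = 4438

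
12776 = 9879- - 2897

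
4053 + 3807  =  7860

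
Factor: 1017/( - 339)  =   - 3 =- 3^1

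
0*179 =0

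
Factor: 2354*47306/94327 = 2^2* 7^1*11^1*31^1*107^1*109^1*94327^( - 1) = 111358324/94327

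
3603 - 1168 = 2435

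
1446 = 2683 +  - 1237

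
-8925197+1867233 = -7057964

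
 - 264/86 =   -  4 + 40/43 = - 3.07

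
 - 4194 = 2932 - 7126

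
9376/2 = 4688 = 4688.00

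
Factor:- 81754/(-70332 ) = 2^( - 1)*3^(- 1) * 41^1*997^1*5861^( - 1) = 40877/35166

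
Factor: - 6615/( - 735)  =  9 = 3^2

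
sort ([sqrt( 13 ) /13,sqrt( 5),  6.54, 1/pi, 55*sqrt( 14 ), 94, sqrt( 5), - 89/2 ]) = [  -  89/2,sqrt(13 )/13 , 1/pi, sqrt(5), sqrt( 5), 6.54,  94, 55*sqrt( 14) ] 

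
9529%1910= 1889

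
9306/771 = 3102/257  =  12.07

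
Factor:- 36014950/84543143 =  - 2^1 * 5^2*239^ (-1 )*353737^( - 1)*720299^1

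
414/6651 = 46/739 = 0.06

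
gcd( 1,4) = 1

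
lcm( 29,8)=232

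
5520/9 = 613 + 1/3= 613.33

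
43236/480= 90 + 3/40 = 90.08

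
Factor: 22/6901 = 2^1*11^1*67^( - 1 )*103^( - 1) 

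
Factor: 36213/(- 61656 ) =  - 2^(  -  3 )*7^(-1)*367^(-1)*12071^1  =  -12071/20552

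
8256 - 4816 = 3440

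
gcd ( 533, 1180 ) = 1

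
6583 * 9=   59247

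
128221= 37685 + 90536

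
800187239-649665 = 799537574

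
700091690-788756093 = -88664403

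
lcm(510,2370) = 40290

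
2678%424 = 134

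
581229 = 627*927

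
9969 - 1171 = 8798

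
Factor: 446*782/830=2^1* 5^( - 1)*17^1*23^1*83^( - 1) * 223^1  =  174386/415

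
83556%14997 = 8571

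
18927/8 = 18927/8 = 2365.88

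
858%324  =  210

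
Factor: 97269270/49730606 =48634635/24865303 = 3^1*5^1*7^1*47^ ( - 1 )*113^1  *  4099^1*529049^ ( - 1) 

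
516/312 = 1 + 17/26 = 1.65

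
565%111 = 10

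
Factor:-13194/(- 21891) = 2^1*3^1*733^1*7297^ (-1) = 4398/7297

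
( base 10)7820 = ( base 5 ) 222240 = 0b1111010001100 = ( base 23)ei0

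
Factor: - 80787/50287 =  - 3^1 * 7^1*3847^1*50287^ ( - 1 ) 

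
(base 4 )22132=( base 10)670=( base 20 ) 1da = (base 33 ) KA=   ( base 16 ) 29E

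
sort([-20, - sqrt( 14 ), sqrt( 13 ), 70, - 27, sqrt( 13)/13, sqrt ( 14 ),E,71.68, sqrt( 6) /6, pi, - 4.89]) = [ - 27, - 20,-4.89,-sqrt( 14), sqrt( 13 )/13,  sqrt(6) /6, E, pi, sqrt( 13 ), sqrt(14),70,  71.68]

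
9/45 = 1/5 = 0.20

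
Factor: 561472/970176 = 3^( - 1)*163^( - 1 )*283^1=283/489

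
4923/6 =1641/2=820.50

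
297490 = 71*4190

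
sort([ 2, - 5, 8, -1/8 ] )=[ - 5,-1/8, 2,8] 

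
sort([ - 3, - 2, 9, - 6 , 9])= [ - 6, - 3, - 2,9, 9 ] 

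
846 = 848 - 2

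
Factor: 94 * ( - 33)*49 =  - 151998 = -  2^1*3^1 * 7^2*11^1 * 47^1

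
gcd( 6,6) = 6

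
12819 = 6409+6410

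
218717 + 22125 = 240842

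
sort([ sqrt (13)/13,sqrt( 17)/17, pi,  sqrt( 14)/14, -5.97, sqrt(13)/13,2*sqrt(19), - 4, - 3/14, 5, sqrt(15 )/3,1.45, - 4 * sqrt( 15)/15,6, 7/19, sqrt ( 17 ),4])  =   [ - 5.97, - 4, - 4*sqrt(15 )/15, - 3/14, sqrt( 17) /17,  sqrt (14 )/14 , sqrt( 13)/13, sqrt( 13 ) /13,  7/19, sqrt(15)/3,  1.45, pi, 4, sqrt( 17 ), 5,  6,  2*sqrt( 19 )]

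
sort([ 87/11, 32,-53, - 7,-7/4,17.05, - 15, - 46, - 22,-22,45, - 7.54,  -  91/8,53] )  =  [ - 53 , - 46 , - 22 ,-22, - 15, - 91/8,  -  7.54,-7,  -  7/4,87/11,17.05,32, 45,53 ] 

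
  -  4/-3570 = 2/1785  =  0.00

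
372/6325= 372/6325 = 0.06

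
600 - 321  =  279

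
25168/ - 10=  - 12584/5 = - 2516.80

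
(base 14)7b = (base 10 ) 109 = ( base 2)1101101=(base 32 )3D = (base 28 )3P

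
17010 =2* 8505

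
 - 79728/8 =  - 9966  =  - 9966.00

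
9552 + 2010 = 11562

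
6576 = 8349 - 1773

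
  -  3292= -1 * 3292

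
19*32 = 608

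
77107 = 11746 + 65361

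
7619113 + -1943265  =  5675848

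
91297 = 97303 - 6006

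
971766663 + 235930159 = 1207696822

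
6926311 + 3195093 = 10121404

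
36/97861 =36/97861 = 0.00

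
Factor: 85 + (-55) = 2^1*3^1*  5^1 = 30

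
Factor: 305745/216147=5^1*11^1*17^1*661^( - 1) = 935/661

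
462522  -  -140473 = 602995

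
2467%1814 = 653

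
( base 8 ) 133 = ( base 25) 3G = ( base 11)83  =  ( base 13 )70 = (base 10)91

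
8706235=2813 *3095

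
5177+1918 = 7095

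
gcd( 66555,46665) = 765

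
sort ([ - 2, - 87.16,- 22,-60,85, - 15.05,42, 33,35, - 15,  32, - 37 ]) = [ - 87.16,- 60,  -  37, - 22, - 15.05, - 15, - 2, 32,33 , 35,  42,  85 ]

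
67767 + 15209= 82976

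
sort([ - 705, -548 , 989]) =[ - 705,  -  548, 989 ]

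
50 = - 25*( - 2 ) 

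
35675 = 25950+9725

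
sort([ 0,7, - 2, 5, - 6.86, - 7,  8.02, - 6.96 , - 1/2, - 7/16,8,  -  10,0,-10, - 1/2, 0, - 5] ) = [-10, - 10, - 7, - 6.96, - 6.86,  -  5, - 2,  -  1/2, - 1/2,-7/16,0, 0, 0, 5, 7,8, 8.02 ] 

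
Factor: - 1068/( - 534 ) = 2^1 = 2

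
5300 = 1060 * 5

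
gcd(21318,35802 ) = 102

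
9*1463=13167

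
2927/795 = 3 + 542/795= 3.68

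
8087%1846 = 703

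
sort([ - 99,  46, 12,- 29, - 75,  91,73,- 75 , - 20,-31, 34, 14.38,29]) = [ - 99,- 75, - 75,  -  31, - 29,-20,12, 14.38,  29,34,  46,73 , 91] 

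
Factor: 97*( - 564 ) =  -54708  =  -2^2*3^1*47^1*97^1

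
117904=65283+52621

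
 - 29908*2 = - 59816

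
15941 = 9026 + 6915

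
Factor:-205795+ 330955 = 125160 =2^3*3^1*5^1*7^1*149^1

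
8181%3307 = 1567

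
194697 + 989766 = 1184463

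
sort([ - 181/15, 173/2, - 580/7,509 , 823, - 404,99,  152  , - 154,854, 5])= [ - 404, - 154, - 580/7, - 181/15, 5, 173/2,  99,152,509, 823, 854] 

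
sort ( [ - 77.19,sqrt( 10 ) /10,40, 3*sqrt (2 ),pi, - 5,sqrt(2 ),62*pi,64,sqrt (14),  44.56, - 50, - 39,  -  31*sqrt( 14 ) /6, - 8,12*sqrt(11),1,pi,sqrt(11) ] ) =[ - 77.19, - 50, - 39,-31* sqrt( 14) /6,-8 , - 5, sqrt ( 10) /10, 1, sqrt(2), pi,pi,sqrt(11 ),sqrt(14 ), 3*sqrt(2 ),12 * sqrt( 11), 40,44.56,64,62*pi]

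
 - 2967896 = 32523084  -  35490980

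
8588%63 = 20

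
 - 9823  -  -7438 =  - 2385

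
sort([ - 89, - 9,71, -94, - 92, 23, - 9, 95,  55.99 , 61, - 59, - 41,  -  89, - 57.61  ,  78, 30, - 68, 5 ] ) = [ - 94, - 92,- 89, - 89, - 68, - 59 , - 57.61, - 41, - 9  , - 9, 5,  23, 30, 55.99,61, 71, 78, 95]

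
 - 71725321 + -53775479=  - 125500800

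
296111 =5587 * 53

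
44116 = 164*269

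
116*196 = 22736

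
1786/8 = 893/4= 223.25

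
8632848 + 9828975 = 18461823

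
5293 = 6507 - 1214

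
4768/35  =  4768/35= 136.23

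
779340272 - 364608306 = 414731966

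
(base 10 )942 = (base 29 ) 13E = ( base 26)1A6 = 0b1110101110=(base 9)1256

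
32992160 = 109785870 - 76793710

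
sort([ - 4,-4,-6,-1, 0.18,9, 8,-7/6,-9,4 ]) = [ - 9 ,-6 , - 4,-4,  -  7/6,-1,  0.18,4, 8, 9 ] 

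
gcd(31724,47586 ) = 15862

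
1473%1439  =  34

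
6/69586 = 3/34793  =  0.00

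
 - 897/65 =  - 14 + 1/5 =-  13.80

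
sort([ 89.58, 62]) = [62, 89.58 ]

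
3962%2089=1873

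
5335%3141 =2194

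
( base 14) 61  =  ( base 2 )1010101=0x55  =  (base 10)85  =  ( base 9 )104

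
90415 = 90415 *1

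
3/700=3/700 = 0.00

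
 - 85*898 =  -76330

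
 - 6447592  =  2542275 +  - 8989867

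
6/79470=1/13245 = 0.00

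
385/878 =385/878 =0.44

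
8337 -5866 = 2471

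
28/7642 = 14/3821 = 0.00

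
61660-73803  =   - 12143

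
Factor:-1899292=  - 2^2 * 457^1*1039^1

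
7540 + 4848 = 12388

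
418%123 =49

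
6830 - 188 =6642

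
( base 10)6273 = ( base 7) 24201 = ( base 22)cl3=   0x1881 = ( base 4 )1202001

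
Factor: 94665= 3^1*5^1*6311^1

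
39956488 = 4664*8567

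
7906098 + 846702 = 8752800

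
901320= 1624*555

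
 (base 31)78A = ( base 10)6985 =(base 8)15511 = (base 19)106c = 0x1B49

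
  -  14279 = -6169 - 8110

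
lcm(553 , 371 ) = 29309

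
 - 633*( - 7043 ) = 4458219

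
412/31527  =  412/31527 = 0.01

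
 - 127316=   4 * ( - 31829 ) 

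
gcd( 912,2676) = 12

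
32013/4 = 32013/4 =8003.25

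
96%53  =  43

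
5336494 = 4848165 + 488329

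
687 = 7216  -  6529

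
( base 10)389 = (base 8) 605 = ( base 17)15f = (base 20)j9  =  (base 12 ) 285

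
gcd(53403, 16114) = 7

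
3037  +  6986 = 10023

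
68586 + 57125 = 125711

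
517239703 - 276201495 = 241038208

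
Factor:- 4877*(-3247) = 15835619= 17^1 * 191^1*4877^1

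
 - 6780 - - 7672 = 892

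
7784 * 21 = 163464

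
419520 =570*736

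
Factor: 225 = 3^2 * 5^2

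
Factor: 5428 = 2^2 *23^1*59^1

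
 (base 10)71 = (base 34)23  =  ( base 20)3b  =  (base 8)107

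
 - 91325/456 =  -201 + 331/456 = - 200.27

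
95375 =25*3815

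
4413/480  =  1471/160 = 9.19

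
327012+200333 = 527345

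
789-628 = 161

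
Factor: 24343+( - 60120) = -35777=- 7^1*19^1*269^1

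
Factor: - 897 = -3^1*13^1*23^1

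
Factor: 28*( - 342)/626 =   -  2^2 * 3^2*7^1 * 19^1*313^( - 1 ) = - 4788/313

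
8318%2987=2344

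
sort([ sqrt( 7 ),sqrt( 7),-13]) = [ - 13,sqrt( 7 ), sqrt( 7)]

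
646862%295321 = 56220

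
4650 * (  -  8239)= - 38311350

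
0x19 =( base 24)11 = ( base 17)18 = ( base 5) 100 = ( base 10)25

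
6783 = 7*969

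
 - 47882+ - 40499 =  - 88381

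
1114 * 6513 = 7255482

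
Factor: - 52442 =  - 2^1*13^1*2017^1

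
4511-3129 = 1382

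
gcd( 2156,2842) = 98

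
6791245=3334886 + 3456359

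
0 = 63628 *0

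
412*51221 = 21103052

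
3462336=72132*48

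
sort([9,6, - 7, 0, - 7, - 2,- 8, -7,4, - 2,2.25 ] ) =[ - 8, - 7, - 7,  -  7, - 2, -2,0 , 2.25,4, 6,9 ] 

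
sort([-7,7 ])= [-7,7 ]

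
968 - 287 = 681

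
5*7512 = 37560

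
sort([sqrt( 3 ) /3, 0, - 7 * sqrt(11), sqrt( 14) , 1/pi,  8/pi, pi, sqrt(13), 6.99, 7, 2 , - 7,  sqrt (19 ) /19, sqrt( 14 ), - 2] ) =[ -7*sqrt(  11), - 7, - 2, 0 , sqrt( 19)/19,1/pi, sqrt( 3 )/3,2, 8/pi, pi, sqrt (13 ), sqrt( 14 ), sqrt (14) , 6.99 , 7] 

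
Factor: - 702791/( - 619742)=2^ (  -  1) *347^ ( - 1 )*787^1 = 787/694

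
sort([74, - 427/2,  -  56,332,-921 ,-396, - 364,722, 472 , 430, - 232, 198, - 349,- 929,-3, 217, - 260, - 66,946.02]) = [ - 929,-921,  -  396,-364, - 349,- 260, -232 ,-427/2, - 66,- 56,-3, 74,198, 217,  332,430, 472,722, 946.02]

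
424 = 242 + 182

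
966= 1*966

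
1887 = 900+987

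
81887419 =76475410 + 5412009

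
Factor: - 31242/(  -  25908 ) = 41/34 = 2^( - 1 )*17^(  -  1)*41^1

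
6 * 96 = 576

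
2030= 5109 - 3079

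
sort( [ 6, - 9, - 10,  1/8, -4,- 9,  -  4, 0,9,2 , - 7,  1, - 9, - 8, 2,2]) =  [ - 10, - 9, - 9, - 9,-8, - 7, - 4, - 4, 0,1/8,1,2,2,  2  ,  6,9] 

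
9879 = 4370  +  5509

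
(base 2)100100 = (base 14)28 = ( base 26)1a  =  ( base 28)18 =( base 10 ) 36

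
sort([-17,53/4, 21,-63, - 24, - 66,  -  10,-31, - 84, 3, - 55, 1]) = [ - 84,-66,  -  63,-55,-31, - 24, - 17,-10,1,3, 53/4,21]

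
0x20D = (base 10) 525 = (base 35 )f0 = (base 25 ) l0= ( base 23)MJ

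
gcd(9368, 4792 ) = 8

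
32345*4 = 129380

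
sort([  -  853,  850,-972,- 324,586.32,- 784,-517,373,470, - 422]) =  [-972,-853, - 784,-517, - 422, -324,373,470,  586.32,850 ] 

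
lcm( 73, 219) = 219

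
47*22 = 1034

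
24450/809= 24450/809 =30.22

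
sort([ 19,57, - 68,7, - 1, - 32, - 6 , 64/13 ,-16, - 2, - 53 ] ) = [ -68, - 53, - 32, - 16, - 6, - 2, - 1, 64/13,7,19,57 ]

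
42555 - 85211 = -42656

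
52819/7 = 7545 + 4/7=7545.57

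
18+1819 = 1837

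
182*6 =1092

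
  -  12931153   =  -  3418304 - 9512849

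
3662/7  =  3662/7 = 523.14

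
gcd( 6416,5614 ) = 802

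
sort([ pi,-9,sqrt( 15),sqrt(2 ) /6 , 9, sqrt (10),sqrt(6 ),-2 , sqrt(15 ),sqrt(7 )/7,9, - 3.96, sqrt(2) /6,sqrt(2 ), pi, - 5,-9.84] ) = [ - 9.84, - 9 ,-5, -3.96, - 2, sqrt(2) /6,sqrt( 2)/6,sqrt(7 )/7,sqrt (2),sqrt(6),pi,pi, sqrt ( 10),sqrt(15),sqrt( 15 ),9,9 ]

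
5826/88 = 66 + 9/44 = 66.20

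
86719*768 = 66600192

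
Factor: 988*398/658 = 2^2*7^( - 1 )*13^1 * 19^1*47^ ( - 1)*199^1  =  196612/329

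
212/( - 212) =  - 1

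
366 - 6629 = -6263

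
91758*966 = 88638228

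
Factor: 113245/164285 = 71^1*  103^( - 1 )   =  71/103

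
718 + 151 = 869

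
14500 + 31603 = 46103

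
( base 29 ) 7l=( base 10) 224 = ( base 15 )EE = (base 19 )BF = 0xE0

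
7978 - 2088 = 5890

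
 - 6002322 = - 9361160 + 3358838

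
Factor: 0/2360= 0^1 = 0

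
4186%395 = 236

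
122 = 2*61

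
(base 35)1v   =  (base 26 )2e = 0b1000010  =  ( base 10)66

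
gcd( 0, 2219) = 2219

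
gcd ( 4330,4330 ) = 4330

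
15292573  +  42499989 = 57792562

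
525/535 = 105/107 = 0.98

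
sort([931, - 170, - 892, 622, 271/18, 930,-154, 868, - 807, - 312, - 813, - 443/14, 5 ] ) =[-892,-813, - 807,  -  312,-170, - 154,-443/14,5,271/18  ,  622, 868, 930,931]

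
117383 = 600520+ - 483137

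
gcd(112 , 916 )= 4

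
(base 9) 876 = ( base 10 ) 717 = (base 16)2CD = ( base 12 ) 4B9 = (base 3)222120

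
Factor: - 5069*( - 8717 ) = 23^1*37^1 * 137^1*379^1= 44186473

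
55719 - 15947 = 39772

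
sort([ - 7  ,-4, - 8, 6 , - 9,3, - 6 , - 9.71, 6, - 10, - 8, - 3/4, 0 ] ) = [ - 10 , - 9.71,-9 ,-8, - 8, - 7, - 6 , - 4,-3/4, 0,3 , 6,6 ] 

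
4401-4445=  - 44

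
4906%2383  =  140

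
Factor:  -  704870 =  - 2^1*5^1*70487^1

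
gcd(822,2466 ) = 822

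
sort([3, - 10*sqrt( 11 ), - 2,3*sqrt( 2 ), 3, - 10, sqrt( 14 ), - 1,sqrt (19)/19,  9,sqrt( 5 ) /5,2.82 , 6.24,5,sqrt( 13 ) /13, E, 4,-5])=[ - 10*sqrt (11), - 10, - 5, - 2,-1, sqrt( 19) /19, sqrt( 13)/13,sqrt( 5)/5, E, 2.82 , 3, 3,  sqrt (14), 4, 3 * sqrt( 2),5, 6.24, 9] 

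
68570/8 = 34285/4 = 8571.25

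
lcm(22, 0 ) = 0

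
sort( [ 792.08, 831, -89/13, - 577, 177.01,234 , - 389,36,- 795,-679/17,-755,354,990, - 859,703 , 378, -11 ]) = [-859, - 795, - 755, - 577,-389, - 679/17, -11, - 89/13 , 36 , 177.01,234,354, 378, 703,792.08, 831, 990] 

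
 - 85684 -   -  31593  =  -54091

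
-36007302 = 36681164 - 72688466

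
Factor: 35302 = 2^1*19^1 * 929^1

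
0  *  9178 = 0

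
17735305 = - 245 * ( - 72389 ) 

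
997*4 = 3988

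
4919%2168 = 583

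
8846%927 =503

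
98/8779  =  98/8779 = 0.01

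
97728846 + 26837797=124566643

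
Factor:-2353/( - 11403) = 13/63 =3^(-2 )*7^ ( -1 ) * 13^1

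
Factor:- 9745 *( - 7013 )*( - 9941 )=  - 679384690585 = - 5^1 * 1949^1*7013^1 * 9941^1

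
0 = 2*0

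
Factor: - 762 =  - 2^1*3^1*127^1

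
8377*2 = 16754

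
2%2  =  0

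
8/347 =8/347= 0.02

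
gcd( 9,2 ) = 1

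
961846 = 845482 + 116364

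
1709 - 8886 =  - 7177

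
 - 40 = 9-49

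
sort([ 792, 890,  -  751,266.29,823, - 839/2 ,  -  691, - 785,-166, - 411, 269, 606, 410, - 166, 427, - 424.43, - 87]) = [  -  785, - 751,  -  691, - 424.43, - 839/2, - 411, - 166, - 166, - 87,  266.29,269, 410, 427, 606, 792, 823, 890] 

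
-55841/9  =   - 6205 + 4/9 = - 6204.56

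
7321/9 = 813+4/9 = 813.44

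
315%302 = 13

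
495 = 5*99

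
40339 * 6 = 242034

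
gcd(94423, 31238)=1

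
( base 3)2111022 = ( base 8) 3431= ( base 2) 11100011001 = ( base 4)130121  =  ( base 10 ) 1817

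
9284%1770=434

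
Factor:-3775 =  - 5^2*151^1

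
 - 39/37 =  - 2+35/37 = - 1.05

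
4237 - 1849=2388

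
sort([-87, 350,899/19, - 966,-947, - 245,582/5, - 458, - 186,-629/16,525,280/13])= [ - 966, - 947,-458, - 245, - 186,- 87, - 629/16, 280/13,899/19,582/5,350,525] 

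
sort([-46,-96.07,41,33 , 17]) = [ - 96.07 , - 46, 17 , 33,41] 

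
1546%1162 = 384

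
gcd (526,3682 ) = 526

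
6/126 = 1/21 = 0.05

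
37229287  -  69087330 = -31858043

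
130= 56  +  74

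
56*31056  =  1739136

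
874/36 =24+ 5/18  =  24.28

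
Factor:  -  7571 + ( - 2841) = - 10412 = - 2^2*19^1*137^1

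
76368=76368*1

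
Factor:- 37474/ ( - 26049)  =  2^1*3^(-1)*19^( - 1 )*41^1 =82/57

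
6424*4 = 25696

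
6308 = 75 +6233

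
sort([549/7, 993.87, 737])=[ 549/7,737,  993.87 ]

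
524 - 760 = -236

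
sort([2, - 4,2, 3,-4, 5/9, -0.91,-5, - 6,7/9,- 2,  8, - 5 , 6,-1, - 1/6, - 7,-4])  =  [ - 7, - 6, - 5, - 5, - 4, - 4, - 4, - 2,-1, - 0.91, - 1/6, 5/9,  7/9,2, 2, 3,6, 8 ]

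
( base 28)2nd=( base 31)29o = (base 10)2225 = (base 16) 8b1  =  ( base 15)9d5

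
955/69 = 955/69= 13.84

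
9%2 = 1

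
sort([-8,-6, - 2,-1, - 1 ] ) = [ - 8, - 6,-2,-1 , - 1]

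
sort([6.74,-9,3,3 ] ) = [-9, 3,  3,6.74 ] 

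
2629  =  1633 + 996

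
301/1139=301/1139 = 0.26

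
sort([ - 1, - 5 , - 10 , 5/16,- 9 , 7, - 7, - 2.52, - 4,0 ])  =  [ - 10, - 9, - 7, - 5, - 4, - 2.52, - 1,0,5/16,  7 ] 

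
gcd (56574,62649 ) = 9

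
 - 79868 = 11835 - 91703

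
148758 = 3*49586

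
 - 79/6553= - 79/6553= - 0.01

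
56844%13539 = 2688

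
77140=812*95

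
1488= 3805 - 2317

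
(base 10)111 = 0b1101111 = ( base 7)216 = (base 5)421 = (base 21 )56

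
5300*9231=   48924300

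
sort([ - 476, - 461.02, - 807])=[ - 807, - 476, - 461.02] 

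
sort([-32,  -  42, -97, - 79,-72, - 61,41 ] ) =[-97,  -  79,-72,-61 ,- 42, - 32, 41 ] 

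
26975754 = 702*38427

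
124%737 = 124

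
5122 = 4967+155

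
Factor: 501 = 3^1*167^1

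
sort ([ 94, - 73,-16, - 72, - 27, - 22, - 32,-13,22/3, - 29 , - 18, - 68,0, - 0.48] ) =[ - 73, - 72,  -  68, - 32, - 29, - 27, - 22, - 18, - 16,  -  13,-0.48,0,22/3, 94] 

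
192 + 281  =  473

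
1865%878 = 109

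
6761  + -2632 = 4129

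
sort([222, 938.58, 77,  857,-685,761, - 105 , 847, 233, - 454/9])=[ - 685, - 105, - 454/9,77, 222 , 233,761, 847,857 , 938.58]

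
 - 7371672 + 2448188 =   -  4923484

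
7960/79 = 7960/79 = 100.76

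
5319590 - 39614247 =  - 34294657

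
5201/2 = 2600+ 1/2 = 2600.50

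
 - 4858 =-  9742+4884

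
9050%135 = 5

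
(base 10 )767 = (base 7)2144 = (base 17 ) 2b2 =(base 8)1377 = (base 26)13D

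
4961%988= 21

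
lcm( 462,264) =1848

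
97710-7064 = 90646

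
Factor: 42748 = 2^2*10687^1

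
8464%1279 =790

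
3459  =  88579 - 85120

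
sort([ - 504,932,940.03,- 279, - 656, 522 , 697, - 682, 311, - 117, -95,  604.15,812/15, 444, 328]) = [ -682 , - 656,-504,-279,-117,  -  95 , 812/15, 311,328,444 , 522,604.15,697,932, 940.03] 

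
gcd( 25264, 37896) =12632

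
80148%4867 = 2276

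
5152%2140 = 872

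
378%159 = 60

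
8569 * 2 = 17138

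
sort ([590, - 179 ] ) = [ - 179, 590 ] 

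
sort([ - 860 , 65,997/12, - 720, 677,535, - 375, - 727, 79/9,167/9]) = [ - 860, - 727, - 720,  -  375,79/9, 167/9,  65,997/12, 535, 677]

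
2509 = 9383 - 6874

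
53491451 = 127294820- 73803369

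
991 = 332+659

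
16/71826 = 8/35913 = 0.00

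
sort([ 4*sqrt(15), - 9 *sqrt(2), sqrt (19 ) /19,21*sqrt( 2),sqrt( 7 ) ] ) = [ - 9*sqrt( 2) , sqrt( 19 )/19,sqrt( 7), 4*sqrt( 15), 21 * sqrt ( 2 )] 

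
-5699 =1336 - 7035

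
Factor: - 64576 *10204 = -658933504 = -2^8* 1009^1 * 2551^1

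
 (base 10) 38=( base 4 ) 212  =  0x26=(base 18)22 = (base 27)1b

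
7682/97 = 79 + 19/97 = 79.20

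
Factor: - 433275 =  - 3^1*5^2 *53^1*109^1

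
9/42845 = 9/42845=0.00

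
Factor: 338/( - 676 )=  - 2^( - 1)= - 1/2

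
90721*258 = 23406018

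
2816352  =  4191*672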